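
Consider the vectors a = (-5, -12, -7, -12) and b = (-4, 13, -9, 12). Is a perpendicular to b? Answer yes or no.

a · b = (-5)·(-4) + (-12)·13 + (-7)·(-9) + (-12)·12 = 20 - 156 + 63 - 144 = -217
Nonzero, so the vectors are not orthogonal.

no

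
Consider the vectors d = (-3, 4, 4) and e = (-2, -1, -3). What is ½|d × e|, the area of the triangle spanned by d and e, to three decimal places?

10.886

i: 4·(-3) - 4·(-1) = -12 - (-4) = -8
j: 4·(-2) - (-3)·(-3) = -8 - 9 = -17
k: (-3)·(-1) - 4·(-2) = 3 - (-8) = 11
d × e = (-8, -17, 11)
|d × e| = √((-8)² + (-17)² + 11²) = √474 ≈ 21.7715
area = ½ · 21.7715 ≈ 10.886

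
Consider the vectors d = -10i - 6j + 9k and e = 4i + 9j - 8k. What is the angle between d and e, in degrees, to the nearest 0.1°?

d · e = (-10)·4 + (-6)·9 + 9·(-8) = -40 - 54 - 72 = -166
|d|² = 100 + 36 + 81 = 217,  |d| = √217 ≈ 14.730920
|e|² = 16 + 81 + 64 = 161,  |e| = √161 ≈ 12.688578
cos θ = -166 / (14.730920 · 12.688578) ≈ -0.88811
θ = arccos(-0.88811) ≈ 152.6°

152.6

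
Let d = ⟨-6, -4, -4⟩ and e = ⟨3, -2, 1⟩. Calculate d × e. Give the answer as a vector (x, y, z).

i: (-4)·1 - (-4)·(-2) = -4 - 8 = -12
j: (-4)·3 - (-6)·1 = -12 - (-6) = -6
k: (-6)·(-2) - (-4)·3 = 12 - (-12) = 24
d × e = (-12, -6, 24)

(-12, -6, 24)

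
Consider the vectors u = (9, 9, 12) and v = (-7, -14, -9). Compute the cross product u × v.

i: 9·(-9) - 12·(-14) = -81 - (-168) = 87
j: 12·(-7) - 9·(-9) = -84 - (-81) = -3
k: 9·(-14) - 9·(-7) = -126 - (-63) = -63
u × v = (87, -3, -63)

(87, -3, -63)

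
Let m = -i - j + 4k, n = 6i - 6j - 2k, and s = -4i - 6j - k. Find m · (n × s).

n × s:
i: (-6)·(-1) - (-2)·(-6) = 6 - 12 = -6
j: (-2)·(-4) - 6·(-1) = 8 - (-6) = 14
k: 6·(-6) - (-6)·(-4) = -36 - 24 = -60
n × s = (-6, 14, -60)
m · (n × s) = (-1)·(-6) + (-1)·14 + 4·(-60) = 6 - 14 - 240 = -248

-248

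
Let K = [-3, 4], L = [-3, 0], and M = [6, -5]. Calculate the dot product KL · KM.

KL = L − K = (0, -4)
KM = M − K = (9, -9)
KL · KM = 0·9 + (-4)·(-9) = 0 + 36 = 36

36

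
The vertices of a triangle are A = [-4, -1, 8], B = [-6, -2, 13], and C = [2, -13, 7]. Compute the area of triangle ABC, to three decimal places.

36.759

AB = (-2, -1, 5),  AC = (6, -12, -1)
i: (-1)·(-1) - 5·(-12) = 1 - (-60) = 61
j: 5·6 - (-2)·(-1) = 30 - 2 = 28
k: (-2)·(-12) - (-1)·6 = 24 - (-6) = 30
AB × AC = (61, 28, 30)
|AB × AC| = √5405 ≈ 73.5187
area = ½ · 73.5187 ≈ 36.759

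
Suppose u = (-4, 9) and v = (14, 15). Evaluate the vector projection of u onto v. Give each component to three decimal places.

u · v = (-4)·14 + 9·15 = -56 + 135 = 79
|v|² = 196 + 225 = 421
proj_v u = (79/421) · (14, 15) ≈ (2.627, 2.815)

(2.627, 2.815)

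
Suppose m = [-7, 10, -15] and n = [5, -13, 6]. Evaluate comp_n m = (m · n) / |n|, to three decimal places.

-16.814

m · n = (-7)·5 + 10·(-13) + (-15)·6 = -35 - 130 - 90 = -255
|n| = √(25 + 169 + 36) = √230 ≈ 15.1658
comp_n m = -255 / √230 ≈ -16.814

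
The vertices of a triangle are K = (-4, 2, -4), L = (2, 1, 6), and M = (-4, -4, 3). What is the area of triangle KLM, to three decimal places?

KL = (6, -1, 10),  KM = (0, -6, 7)
i: (-1)·7 - 10·(-6) = -7 - (-60) = 53
j: 10·0 - 6·7 = 0 - 42 = -42
k: 6·(-6) - (-1)·0 = -36 - 0 = -36
KL × KM = (53, -42, -36)
|KL × KM| = √5869 ≈ 76.6094
area = ½ · 76.6094 ≈ 38.305

38.305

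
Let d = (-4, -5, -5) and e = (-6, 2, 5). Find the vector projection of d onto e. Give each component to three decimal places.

(1.015, -0.338, -0.846)

d · e = (-4)·(-6) + (-5)·2 + (-5)·5 = 24 - 10 - 25 = -11
|e|² = 36 + 4 + 25 = 65
proj_e d = (-11/65) · (-6, 2, 5) ≈ (1.015, -0.338, -0.846)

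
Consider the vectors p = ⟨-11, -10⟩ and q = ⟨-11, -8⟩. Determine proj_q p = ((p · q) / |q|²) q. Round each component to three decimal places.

p · q = (-11)·(-11) + (-10)·(-8) = 121 + 80 = 201
|q|² = 121 + 64 = 185
proj_q p = (201/185) · (-11, -8) ≈ (-11.951, -8.692)

(-11.951, -8.692)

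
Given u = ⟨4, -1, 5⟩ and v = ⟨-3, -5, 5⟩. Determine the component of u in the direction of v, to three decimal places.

2.343

u · v = 4·(-3) + (-1)·(-5) + 5·5 = -12 + 5 + 25 = 18
|v| = √(9 + 25 + 25) = √59 ≈ 7.6811
comp_v u = 18 / √59 ≈ 2.343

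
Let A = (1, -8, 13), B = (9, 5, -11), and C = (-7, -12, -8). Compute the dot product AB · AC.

388

AB = B − A = (8, 13, -24)
AC = C − A = (-8, -4, -21)
AB · AC = 8·(-8) + 13·(-4) + (-24)·(-21) = -64 - 52 + 504 = 388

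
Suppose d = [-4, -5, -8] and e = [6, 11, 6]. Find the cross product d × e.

i: (-5)·6 - (-8)·11 = -30 - (-88) = 58
j: (-8)·6 - (-4)·6 = -48 - (-24) = -24
k: (-4)·11 - (-5)·6 = -44 - (-30) = -14
d × e = (58, -24, -14)

(58, -24, -14)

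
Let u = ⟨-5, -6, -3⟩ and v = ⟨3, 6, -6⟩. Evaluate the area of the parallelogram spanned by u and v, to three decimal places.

i: (-6)·(-6) - (-3)·6 = 36 - (-18) = 54
j: (-3)·3 - (-5)·(-6) = -9 - 30 = -39
k: (-5)·6 - (-6)·3 = -30 - (-18) = -12
u × v = (54, -39, -12)
|u × v| = √(54² + (-39)² + (-12)²) = √4581 ≈ 67.6831

67.683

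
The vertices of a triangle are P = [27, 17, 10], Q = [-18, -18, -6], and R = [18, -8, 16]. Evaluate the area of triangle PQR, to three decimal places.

547.630

PQ = (-45, -35, -16),  PR = (-9, -25, 6)
i: (-35)·6 - (-16)·(-25) = -210 - 400 = -610
j: (-16)·(-9) - (-45)·6 = 144 - (-270) = 414
k: (-45)·(-25) - (-35)·(-9) = 1125 - 315 = 810
PQ × PR = (-610, 414, 810)
|PQ × PR| = √1199596 ≈ 1095.2607
area = ½ · 1095.2607 ≈ 547.630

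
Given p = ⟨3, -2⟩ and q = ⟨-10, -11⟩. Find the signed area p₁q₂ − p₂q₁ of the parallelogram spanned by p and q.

3·(-11) - (-2)·(-10) = -33 - 20 = -53

-53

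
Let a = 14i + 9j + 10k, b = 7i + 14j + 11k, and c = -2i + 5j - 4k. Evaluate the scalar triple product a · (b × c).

-870

b × c:
i: 14·(-4) - 11·5 = -56 - 55 = -111
j: 11·(-2) - 7·(-4) = -22 - (-28) = 6
k: 7·5 - 14·(-2) = 35 - (-28) = 63
b × c = (-111, 6, 63)
a · (b × c) = 14·(-111) + 9·6 + 10·63 = -1554 + 54 + 630 = -870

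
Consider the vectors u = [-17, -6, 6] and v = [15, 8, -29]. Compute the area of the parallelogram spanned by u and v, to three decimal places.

i: (-6)·(-29) - 6·8 = 174 - 48 = 126
j: 6·15 - (-17)·(-29) = 90 - 493 = -403
k: (-17)·8 - (-6)·15 = -136 - (-90) = -46
u × v = (126, -403, -46)
|u × v| = √(126² + (-403)² + (-46)²) = √180401 ≈ 424.7364

424.736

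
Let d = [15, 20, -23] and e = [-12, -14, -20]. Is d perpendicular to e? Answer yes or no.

yes

d · e = 15·(-12) + 20·(-14) + (-23)·(-20) = -180 - 280 + 460 = 0
Zero, so the vectors are orthogonal.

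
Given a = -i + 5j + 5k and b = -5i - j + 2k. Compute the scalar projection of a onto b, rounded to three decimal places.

a · b = (-1)·(-5) + 5·(-1) + 5·2 = 5 - 5 + 10 = 10
|b| = √(25 + 1 + 4) = √30 ≈ 5.4772
comp_b a = 10 / √30 ≈ 1.826

1.826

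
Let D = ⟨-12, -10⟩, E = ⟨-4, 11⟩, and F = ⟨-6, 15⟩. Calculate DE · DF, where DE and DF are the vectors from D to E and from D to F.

573

DE = E − D = (8, 21)
DF = F − D = (6, 25)
DE · DF = 8·6 + 21·25 = 48 + 525 = 573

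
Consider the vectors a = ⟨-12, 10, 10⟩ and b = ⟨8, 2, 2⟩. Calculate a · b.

-56

a · b = (-12)·8 + 10·2 + 10·2 = -96 + 20 + 20 = -56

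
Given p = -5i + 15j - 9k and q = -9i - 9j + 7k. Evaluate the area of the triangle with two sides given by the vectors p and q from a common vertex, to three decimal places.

107.740

i: 15·7 - (-9)·(-9) = 105 - 81 = 24
j: (-9)·(-9) - (-5)·7 = 81 - (-35) = 116
k: (-5)·(-9) - 15·(-9) = 45 - (-135) = 180
p × q = (24, 116, 180)
|p × q| = √(24² + 116² + 180²) = √46432 ≈ 215.4809
area = ½ · 215.4809 ≈ 107.740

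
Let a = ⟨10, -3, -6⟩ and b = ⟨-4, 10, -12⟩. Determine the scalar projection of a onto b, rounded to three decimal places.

a · b = 10·(-4) + (-3)·10 + (-6)·(-12) = -40 - 30 + 72 = 2
|b| = √(16 + 100 + 144) = √260 ≈ 16.1245
comp_b a = 2 / √260 ≈ 0.124

0.124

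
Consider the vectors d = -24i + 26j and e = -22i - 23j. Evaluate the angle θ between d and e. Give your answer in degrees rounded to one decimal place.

d · e = (-24)·(-22) + 26·(-23) = 528 - 598 = -70
|d|² = 576 + 676 = 1252,  |d| = √1252 ≈ 35.383612
|e|² = 484 + 529 = 1013,  |e| = √1013 ≈ 31.827661
cos θ = -70 / (35.383612 · 31.827661) ≈ -0.06216
θ = arccos(-0.06216) ≈ 93.6°

93.6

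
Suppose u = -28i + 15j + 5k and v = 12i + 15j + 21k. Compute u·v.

u · v = (-28)·12 + 15·15 + 5·21 = -336 + 225 + 105 = -6

-6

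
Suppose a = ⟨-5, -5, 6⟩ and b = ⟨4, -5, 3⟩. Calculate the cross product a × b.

i: (-5)·3 - 6·(-5) = -15 - (-30) = 15
j: 6·4 - (-5)·3 = 24 - (-15) = 39
k: (-5)·(-5) - (-5)·4 = 25 - (-20) = 45
a × b = (15, 39, 45)

(15, 39, 45)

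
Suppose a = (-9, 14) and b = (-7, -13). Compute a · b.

-119

a · b = (-9)·(-7) + 14·(-13) = 63 - 182 = -119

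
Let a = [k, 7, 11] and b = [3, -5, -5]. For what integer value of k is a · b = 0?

30

a · b = k·3 + 7·(-5) + 11·(-5) = -90 + 3k
Set equal to 0: 3k = 90, so k = 30.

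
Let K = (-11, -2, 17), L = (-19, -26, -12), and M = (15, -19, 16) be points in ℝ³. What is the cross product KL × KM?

KL = (-8, -24, -29)
KM = (26, -17, -1)
i: (-24)·(-1) - (-29)·(-17) = 24 - 493 = -469
j: (-29)·26 - (-8)·(-1) = -754 - 8 = -762
k: (-8)·(-17) - (-24)·26 = 136 - (-624) = 760
KL × KM = (-469, -762, 760)

(-469, -762, 760)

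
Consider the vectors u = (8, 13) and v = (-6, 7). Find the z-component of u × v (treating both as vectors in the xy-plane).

8·7 - 13·(-6) = 56 - (-78) = 134

134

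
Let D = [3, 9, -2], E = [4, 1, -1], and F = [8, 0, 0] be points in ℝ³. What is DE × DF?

DE = (1, -8, 1)
DF = (5, -9, 2)
i: (-8)·2 - 1·(-9) = -16 - (-9) = -7
j: 1·5 - 1·2 = 5 - 2 = 3
k: 1·(-9) - (-8)·5 = -9 - (-40) = 31
DE × DF = (-7, 3, 31)

(-7, 3, 31)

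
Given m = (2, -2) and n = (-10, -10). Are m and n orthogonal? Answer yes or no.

m · n = 2·(-10) + (-2)·(-10) = -20 + 20 = 0
Zero, so the vectors are orthogonal.

yes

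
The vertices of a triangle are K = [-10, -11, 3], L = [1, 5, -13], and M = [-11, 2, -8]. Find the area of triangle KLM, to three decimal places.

106.153

KL = (11, 16, -16),  KM = (-1, 13, -11)
i: 16·(-11) - (-16)·13 = -176 - (-208) = 32
j: (-16)·(-1) - 11·(-11) = 16 - (-121) = 137
k: 11·13 - 16·(-1) = 143 - (-16) = 159
KL × KM = (32, 137, 159)
|KL × KM| = √45074 ≈ 212.3064
area = ½ · 212.3064 ≈ 106.153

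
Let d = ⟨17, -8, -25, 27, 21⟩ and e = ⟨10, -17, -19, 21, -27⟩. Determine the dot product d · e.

781

d · e = 17·10 + (-8)·(-17) + (-25)·(-19) + 27·21 + 21·(-27) = 170 + 136 + 475 + 567 - 567 = 781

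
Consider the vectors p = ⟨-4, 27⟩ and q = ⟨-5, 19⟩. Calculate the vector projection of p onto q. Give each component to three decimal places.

p · q = (-4)·(-5) + 27·19 = 20 + 513 = 533
|q|² = 25 + 361 = 386
proj_q p = (533/386) · (-5, 19) ≈ (-6.904, 26.236)

(-6.904, 26.236)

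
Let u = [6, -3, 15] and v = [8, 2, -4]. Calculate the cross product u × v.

(-18, 144, 36)

i: (-3)·(-4) - 15·2 = 12 - 30 = -18
j: 15·8 - 6·(-4) = 120 - (-24) = 144
k: 6·2 - (-3)·8 = 12 - (-24) = 36
u × v = (-18, 144, 36)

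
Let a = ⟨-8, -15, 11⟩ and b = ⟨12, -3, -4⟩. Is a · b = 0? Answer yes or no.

no

a · b = (-8)·12 + (-15)·(-3) + 11·(-4) = -96 + 45 - 44 = -95
Nonzero, so the vectors are not orthogonal.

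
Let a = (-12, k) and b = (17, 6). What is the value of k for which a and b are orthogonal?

34

a · b = (-12)·17 + k·6 = -204 + 6k
Set equal to 0: 6k = 204, so k = 34.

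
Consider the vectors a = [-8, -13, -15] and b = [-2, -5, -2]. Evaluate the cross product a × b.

i: (-13)·(-2) - (-15)·(-5) = 26 - 75 = -49
j: (-15)·(-2) - (-8)·(-2) = 30 - 16 = 14
k: (-8)·(-5) - (-13)·(-2) = 40 - 26 = 14
a × b = (-49, 14, 14)

(-49, 14, 14)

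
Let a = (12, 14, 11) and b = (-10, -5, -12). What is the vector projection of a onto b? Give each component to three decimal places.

(11.970, 5.985, 14.364)

a · b = 12·(-10) + 14·(-5) + 11·(-12) = -120 - 70 - 132 = -322
|b|² = 100 + 25 + 144 = 269
proj_b a = (-322/269) · (-10, -5, -12) ≈ (11.970, 5.985, 14.364)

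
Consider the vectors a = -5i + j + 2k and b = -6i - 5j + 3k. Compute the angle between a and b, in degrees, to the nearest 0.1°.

47.4

a · b = (-5)·(-6) + 1·(-5) + 2·3 = 30 - 5 + 6 = 31
|a|² = 25 + 1 + 4 = 30,  |a| = √30 ≈ 5.477226
|b|² = 36 + 25 + 9 = 70,  |b| = √70 ≈ 8.366600
cos θ = 31 / (5.477226 · 8.366600) ≈ 0.67648
θ = arccos(0.67648) ≈ 47.4°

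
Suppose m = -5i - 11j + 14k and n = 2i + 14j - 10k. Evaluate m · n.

-304

m · n = (-5)·2 + (-11)·14 + 14·(-10) = -10 - 154 - 140 = -304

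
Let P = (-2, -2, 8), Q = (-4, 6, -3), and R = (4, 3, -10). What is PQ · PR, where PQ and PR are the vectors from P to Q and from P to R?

PQ = Q − P = (-2, 8, -11)
PR = R − P = (6, 5, -18)
PQ · PR = (-2)·6 + 8·5 + (-11)·(-18) = -12 + 40 + 198 = 226

226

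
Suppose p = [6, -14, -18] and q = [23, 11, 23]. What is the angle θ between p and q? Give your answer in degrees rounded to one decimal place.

122.1

p · q = 6·23 + (-14)·11 + (-18)·23 = 138 - 154 - 414 = -430
|p|² = 36 + 196 + 324 = 556,  |p| = √556 ≈ 23.579652
|q|² = 529 + 121 + 529 = 1179,  |q| = √1179 ≈ 34.336569
cos θ = -430 / (23.579652 · 34.336569) ≈ -0.53110
θ = arccos(-0.53110) ≈ 122.1°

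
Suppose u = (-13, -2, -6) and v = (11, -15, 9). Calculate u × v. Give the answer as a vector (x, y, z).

(-108, 51, 217)

i: (-2)·9 - (-6)·(-15) = -18 - 90 = -108
j: (-6)·11 - (-13)·9 = -66 - (-117) = 51
k: (-13)·(-15) - (-2)·11 = 195 - (-22) = 217
u × v = (-108, 51, 217)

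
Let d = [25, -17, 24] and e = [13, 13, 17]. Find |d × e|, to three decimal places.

i: (-17)·17 - 24·13 = -289 - 312 = -601
j: 24·13 - 25·17 = 312 - 425 = -113
k: 25·13 - (-17)·13 = 325 - (-221) = 546
d × e = (-601, -113, 546)
|d × e| = √((-601)² + (-113)² + 546²) = √672086 ≈ 819.8085

819.809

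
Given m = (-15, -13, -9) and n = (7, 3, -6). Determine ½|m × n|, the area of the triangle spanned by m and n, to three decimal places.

i: (-13)·(-6) - (-9)·3 = 78 - (-27) = 105
j: (-9)·7 - (-15)·(-6) = -63 - 90 = -153
k: (-15)·3 - (-13)·7 = -45 - (-91) = 46
m × n = (105, -153, 46)
|m × n| = √(105² + (-153)² + 46²) = √36550 ≈ 191.1805
area = ½ · 191.1805 ≈ 95.590

95.590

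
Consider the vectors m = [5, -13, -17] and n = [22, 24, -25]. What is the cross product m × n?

(733, -249, 406)

i: (-13)·(-25) - (-17)·24 = 325 - (-408) = 733
j: (-17)·22 - 5·(-25) = -374 - (-125) = -249
k: 5·24 - (-13)·22 = 120 - (-286) = 406
m × n = (733, -249, 406)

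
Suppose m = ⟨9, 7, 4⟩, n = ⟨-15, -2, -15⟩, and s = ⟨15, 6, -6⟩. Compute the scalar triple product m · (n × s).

n × s:
i: (-2)·(-6) - (-15)·6 = 12 - (-90) = 102
j: (-15)·15 - (-15)·(-6) = -225 - 90 = -315
k: (-15)·6 - (-2)·15 = -90 - (-30) = -60
n × s = (102, -315, -60)
m · (n × s) = 9·102 + 7·(-315) + 4·(-60) = 918 - 2205 - 240 = -1527

-1527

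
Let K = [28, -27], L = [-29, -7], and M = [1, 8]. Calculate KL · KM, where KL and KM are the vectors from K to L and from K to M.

KL = L − K = (-57, 20)
KM = M − K = (-27, 35)
KL · KM = (-57)·(-27) + 20·35 = 1539 + 700 = 2239

2239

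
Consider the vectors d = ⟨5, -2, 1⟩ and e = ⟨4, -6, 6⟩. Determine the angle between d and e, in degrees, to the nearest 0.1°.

d · e = 5·4 + (-2)·(-6) + 1·6 = 20 + 12 + 6 = 38
|d|² = 25 + 4 + 1 = 30,  |d| = √30 ≈ 5.477226
|e|² = 16 + 36 + 36 = 88,  |e| = √88 ≈ 9.380832
cos θ = 38 / (5.477226 · 9.380832) ≈ 0.73957
θ = arccos(0.73957) ≈ 42.3°

42.3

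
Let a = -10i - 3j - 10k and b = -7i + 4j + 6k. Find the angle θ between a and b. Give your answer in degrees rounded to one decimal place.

90.8

a · b = (-10)·(-7) + (-3)·4 + (-10)·6 = 70 - 12 - 60 = -2
|a|² = 100 + 9 + 100 = 209,  |a| = √209 ≈ 14.456832
|b|² = 49 + 16 + 36 = 101,  |b| = √101 ≈ 10.049876
cos θ = -2 / (14.456832 · 10.049876) ≈ -0.01377
θ = arccos(-0.01377) ≈ 90.8°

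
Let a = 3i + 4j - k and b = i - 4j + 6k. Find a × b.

i: 4·6 - (-1)·(-4) = 24 - 4 = 20
j: (-1)·1 - 3·6 = -1 - 18 = -19
k: 3·(-4) - 4·1 = -12 - 4 = -16
a × b = (20, -19, -16)

(20, -19, -16)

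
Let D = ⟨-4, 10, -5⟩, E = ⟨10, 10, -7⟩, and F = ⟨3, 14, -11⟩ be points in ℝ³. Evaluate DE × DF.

DE = (14, 0, -2)
DF = (7, 4, -6)
i: 0·(-6) - (-2)·4 = 0 - (-8) = 8
j: (-2)·7 - 14·(-6) = -14 - (-84) = 70
k: 14·4 - 0·7 = 56 - 0 = 56
DE × DF = (8, 70, 56)

(8, 70, 56)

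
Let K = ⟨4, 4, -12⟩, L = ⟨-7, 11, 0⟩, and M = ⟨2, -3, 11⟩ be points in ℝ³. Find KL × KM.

(245, 229, 91)

KL = (-11, 7, 12)
KM = (-2, -7, 23)
i: 7·23 - 12·(-7) = 161 - (-84) = 245
j: 12·(-2) - (-11)·23 = -24 - (-253) = 229
k: (-11)·(-7) - 7·(-2) = 77 - (-14) = 91
KL × KM = (245, 229, 91)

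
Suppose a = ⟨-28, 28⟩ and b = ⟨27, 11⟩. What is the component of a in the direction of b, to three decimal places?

a · b = (-28)·27 + 28·11 = -756 + 308 = -448
|b| = √(729 + 121) = √850 ≈ 29.1548
comp_b a = -448 / √850 ≈ -15.366

-15.366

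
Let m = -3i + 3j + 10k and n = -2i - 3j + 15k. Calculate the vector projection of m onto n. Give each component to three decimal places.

m · n = (-3)·(-2) + 3·(-3) + 10·15 = 6 - 9 + 150 = 147
|n|² = 4 + 9 + 225 = 238
proj_n m = (147/238) · (-2, -3, 15) ≈ (-1.235, -1.853, 9.265)

(-1.235, -1.853, 9.265)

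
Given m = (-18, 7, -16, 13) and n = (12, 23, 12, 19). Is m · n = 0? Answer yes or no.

m · n = (-18)·12 + 7·23 + (-16)·12 + 13·19 = -216 + 161 - 192 + 247 = 0
Zero, so the vectors are orthogonal.

yes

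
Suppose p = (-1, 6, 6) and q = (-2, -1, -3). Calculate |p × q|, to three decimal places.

i: 6·(-3) - 6·(-1) = -18 - (-6) = -12
j: 6·(-2) - (-1)·(-3) = -12 - 3 = -15
k: (-1)·(-1) - 6·(-2) = 1 - (-12) = 13
p × q = (-12, -15, 13)
|p × q| = √((-12)² + (-15)² + 13²) = √538 ≈ 23.1948

23.195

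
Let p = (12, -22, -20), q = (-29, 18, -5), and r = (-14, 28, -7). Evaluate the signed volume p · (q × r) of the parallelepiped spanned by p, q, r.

14294

q × r:
i: 18·(-7) - (-5)·28 = -126 - (-140) = 14
j: (-5)·(-14) - (-29)·(-7) = 70 - 203 = -133
k: (-29)·28 - 18·(-14) = -812 - (-252) = -560
q × r = (14, -133, -560)
p · (q × r) = 12·14 + (-22)·(-133) + (-20)·(-560) = 168 + 2926 + 11200 = 14294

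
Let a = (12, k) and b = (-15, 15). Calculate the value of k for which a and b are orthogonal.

12

a · b = 12·(-15) + k·15 = -180 + 15k
Set equal to 0: 15k = 180, so k = 12.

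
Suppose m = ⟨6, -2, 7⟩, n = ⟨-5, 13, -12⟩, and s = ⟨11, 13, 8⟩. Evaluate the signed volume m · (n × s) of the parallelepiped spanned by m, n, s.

288

n × s:
i: 13·8 - (-12)·13 = 104 - (-156) = 260
j: (-12)·11 - (-5)·8 = -132 - (-40) = -92
k: (-5)·13 - 13·11 = -65 - 143 = -208
n × s = (260, -92, -208)
m · (n × s) = 6·260 + (-2)·(-92) + 7·(-208) = 1560 + 184 - 1456 = 288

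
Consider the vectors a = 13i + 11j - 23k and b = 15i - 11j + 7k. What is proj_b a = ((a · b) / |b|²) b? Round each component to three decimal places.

(-3.304, 2.423, -1.542)

a · b = 13·15 + 11·(-11) + (-23)·7 = 195 - 121 - 161 = -87
|b|² = 225 + 121 + 49 = 395
proj_b a = (-87/395) · (15, -11, 7) ≈ (-3.304, 2.423, -1.542)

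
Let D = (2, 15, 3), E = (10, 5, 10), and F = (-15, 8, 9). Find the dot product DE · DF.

DE = E − D = (8, -10, 7)
DF = F − D = (-17, -7, 6)
DE · DF = 8·(-17) + (-10)·(-7) + 7·6 = -136 + 70 + 42 = -24

-24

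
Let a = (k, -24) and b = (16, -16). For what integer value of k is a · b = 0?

-24

a · b = k·16 + (-24)·(-16) = 384 + 16k
Set equal to 0: 16k = -384, so k = -24.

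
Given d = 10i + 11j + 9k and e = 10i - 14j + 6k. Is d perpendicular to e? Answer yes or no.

d · e = 10·10 + 11·(-14) + 9·6 = 100 - 154 + 54 = 0
Zero, so the vectors are orthogonal.

yes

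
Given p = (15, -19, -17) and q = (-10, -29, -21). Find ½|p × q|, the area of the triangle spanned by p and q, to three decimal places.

398.336

i: (-19)·(-21) - (-17)·(-29) = 399 - 493 = -94
j: (-17)·(-10) - 15·(-21) = 170 - (-315) = 485
k: 15·(-29) - (-19)·(-10) = -435 - 190 = -625
p × q = (-94, 485, -625)
|p × q| = √((-94)² + 485² + (-625)²) = √634686 ≈ 796.6718
area = ½ · 796.6718 ≈ 398.336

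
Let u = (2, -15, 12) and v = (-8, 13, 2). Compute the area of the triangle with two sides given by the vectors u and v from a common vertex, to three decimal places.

i: (-15)·2 - 12·13 = -30 - 156 = -186
j: 12·(-8) - 2·2 = -96 - 4 = -100
k: 2·13 - (-15)·(-8) = 26 - 120 = -94
u × v = (-186, -100, -94)
|u × v| = √((-186)² + (-100)² + (-94)²) = √53432 ≈ 231.1536
area = ½ · 231.1536 ≈ 115.577

115.577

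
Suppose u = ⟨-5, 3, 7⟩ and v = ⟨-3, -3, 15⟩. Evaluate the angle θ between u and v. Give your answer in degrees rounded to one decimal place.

u · v = (-5)·(-3) + 3·(-3) + 7·15 = 15 - 9 + 105 = 111
|u|² = 25 + 9 + 49 = 83,  |u| = √83 ≈ 9.110434
|v|² = 9 + 9 + 225 = 243,  |v| = √243 ≈ 15.588457
cos θ = 111 / (9.110434 · 15.588457) ≈ 0.78159
θ = arccos(0.78159) ≈ 38.6°

38.6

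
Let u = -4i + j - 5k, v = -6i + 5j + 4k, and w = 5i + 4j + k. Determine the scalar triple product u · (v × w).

315

v × w:
i: 5·1 - 4·4 = 5 - 16 = -11
j: 4·5 - (-6)·1 = 20 - (-6) = 26
k: (-6)·4 - 5·5 = -24 - 25 = -49
v × w = (-11, 26, -49)
u · (v × w) = (-4)·(-11) + 1·26 + (-5)·(-49) = 44 + 26 + 245 = 315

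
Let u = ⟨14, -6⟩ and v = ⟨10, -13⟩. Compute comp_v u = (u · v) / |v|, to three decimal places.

13.292

u · v = 14·10 + (-6)·(-13) = 140 + 78 = 218
|v| = √(100 + 169) = √269 ≈ 16.4012
comp_v u = 218 / √269 ≈ 13.292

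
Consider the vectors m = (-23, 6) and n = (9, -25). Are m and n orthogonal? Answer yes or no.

no

m · n = (-23)·9 + 6·(-25) = -207 - 150 = -357
Nonzero, so the vectors are not orthogonal.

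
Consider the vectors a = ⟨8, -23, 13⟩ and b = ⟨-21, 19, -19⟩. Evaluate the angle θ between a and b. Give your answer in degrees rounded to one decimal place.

154.8

a · b = 8·(-21) + (-23)·19 + 13·(-19) = -168 - 437 - 247 = -852
|a|² = 64 + 529 + 169 = 762,  |a| = √762 ≈ 27.604347
|b|² = 441 + 361 + 361 = 1163,  |b| = √1163 ≈ 34.102786
cos θ = -852 / (27.604347 · 34.102786) ≈ -0.90505
θ = arccos(-0.90505) ≈ 154.8°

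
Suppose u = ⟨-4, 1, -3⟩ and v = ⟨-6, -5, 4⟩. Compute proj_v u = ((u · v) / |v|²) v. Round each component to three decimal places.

(-0.545, -0.455, 0.364)

u · v = (-4)·(-6) + 1·(-5) + (-3)·4 = 24 - 5 - 12 = 7
|v|² = 36 + 25 + 16 = 77
proj_v u = (7/77) · (-6, -5, 4) ≈ (-0.545, -0.455, 0.364)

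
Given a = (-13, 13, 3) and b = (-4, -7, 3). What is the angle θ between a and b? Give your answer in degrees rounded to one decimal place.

a · b = (-13)·(-4) + 13·(-7) + 3·3 = 52 - 91 + 9 = -30
|a|² = 169 + 169 + 9 = 347,  |a| = √347 ≈ 18.627936
|b|² = 16 + 49 + 9 = 74,  |b| = √74 ≈ 8.602325
cos θ = -30 / (18.627936 · 8.602325) ≈ -0.18722
θ = arccos(-0.18722) ≈ 100.8°

100.8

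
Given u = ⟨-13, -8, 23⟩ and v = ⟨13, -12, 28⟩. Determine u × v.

i: (-8)·28 - 23·(-12) = -224 - (-276) = 52
j: 23·13 - (-13)·28 = 299 - (-364) = 663
k: (-13)·(-12) - (-8)·13 = 156 - (-104) = 260
u × v = (52, 663, 260)

(52, 663, 260)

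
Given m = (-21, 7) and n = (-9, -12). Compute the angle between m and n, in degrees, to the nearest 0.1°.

m · n = (-21)·(-9) + 7·(-12) = 189 - 84 = 105
|m|² = 441 + 49 = 490,  |m| = √490 ≈ 22.135944
|n|² = 81 + 144 = 225,  |n| = √225 ≈ 15.000000
cos θ = 105 / (22.135944 · 15.000000) ≈ 0.31623
θ = arccos(0.31623) ≈ 71.6°

71.6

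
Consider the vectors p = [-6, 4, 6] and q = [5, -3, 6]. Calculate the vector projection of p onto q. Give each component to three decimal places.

(-0.429, 0.257, -0.514)

p · q = (-6)·5 + 4·(-3) + 6·6 = -30 - 12 + 36 = -6
|q|² = 25 + 9 + 36 = 70
proj_q p = (-6/70) · (5, -3, 6) ≈ (-0.429, 0.257, -0.514)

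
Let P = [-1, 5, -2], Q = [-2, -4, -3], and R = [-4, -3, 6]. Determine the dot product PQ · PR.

PQ = Q − P = (-1, -9, -1)
PR = R − P = (-3, -8, 8)
PQ · PR = (-1)·(-3) + (-9)·(-8) + (-1)·8 = 3 + 72 - 8 = 67

67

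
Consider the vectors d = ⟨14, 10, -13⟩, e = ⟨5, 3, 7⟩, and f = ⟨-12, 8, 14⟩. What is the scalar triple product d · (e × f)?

-2724

e × f:
i: 3·14 - 7·8 = 42 - 56 = -14
j: 7·(-12) - 5·14 = -84 - 70 = -154
k: 5·8 - 3·(-12) = 40 - (-36) = 76
e × f = (-14, -154, 76)
d · (e × f) = 14·(-14) + 10·(-154) + (-13)·76 = -196 - 1540 - 988 = -2724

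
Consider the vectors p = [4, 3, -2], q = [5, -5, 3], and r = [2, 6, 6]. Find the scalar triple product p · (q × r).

q × r:
i: (-5)·6 - 3·6 = -30 - 18 = -48
j: 3·2 - 5·6 = 6 - 30 = -24
k: 5·6 - (-5)·2 = 30 - (-10) = 40
q × r = (-48, -24, 40)
p · (q × r) = 4·(-48) + 3·(-24) + (-2)·40 = -192 - 72 - 80 = -344

-344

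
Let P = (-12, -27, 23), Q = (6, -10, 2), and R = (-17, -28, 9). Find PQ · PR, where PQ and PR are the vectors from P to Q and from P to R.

187

PQ = Q − P = (18, 17, -21)
PR = R − P = (-5, -1, -14)
PQ · PR = 18·(-5) + 17·(-1) + (-21)·(-14) = -90 - 17 + 294 = 187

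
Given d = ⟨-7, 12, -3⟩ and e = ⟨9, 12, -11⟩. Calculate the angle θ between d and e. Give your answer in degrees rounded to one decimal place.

d · e = (-7)·9 + 12·12 + (-3)·(-11) = -63 + 144 + 33 = 114
|d|² = 49 + 144 + 9 = 202,  |d| = √202 ≈ 14.212670
|e|² = 81 + 144 + 121 = 346,  |e| = √346 ≈ 18.601075
cos θ = 114 / (14.212670 · 18.601075) ≈ 0.43121
θ = arccos(0.43121) ≈ 64.5°

64.5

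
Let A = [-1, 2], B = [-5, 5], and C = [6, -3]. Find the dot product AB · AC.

AB = B − A = (-4, 3)
AC = C − A = (7, -5)
AB · AC = (-4)·7 + 3·(-5) = -28 - 15 = -43

-43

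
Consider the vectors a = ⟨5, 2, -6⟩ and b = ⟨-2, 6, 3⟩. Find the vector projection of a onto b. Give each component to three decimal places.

a · b = 5·(-2) + 2·6 + (-6)·3 = -10 + 12 - 18 = -16
|b|² = 4 + 36 + 9 = 49
proj_b a = (-16/49) · (-2, 6, 3) ≈ (0.653, -1.959, -0.980)

(0.653, -1.959, -0.980)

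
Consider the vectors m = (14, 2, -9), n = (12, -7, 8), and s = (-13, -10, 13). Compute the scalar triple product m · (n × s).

n × s:
i: (-7)·13 - 8·(-10) = -91 - (-80) = -11
j: 8·(-13) - 12·13 = -104 - 156 = -260
k: 12·(-10) - (-7)·(-13) = -120 - 91 = -211
n × s = (-11, -260, -211)
m · (n × s) = 14·(-11) + 2·(-260) + (-9)·(-211) = -154 - 520 + 1899 = 1225

1225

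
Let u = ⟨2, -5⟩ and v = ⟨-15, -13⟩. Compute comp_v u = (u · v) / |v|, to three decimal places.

1.763

u · v = 2·(-15) + (-5)·(-13) = -30 + 65 = 35
|v| = √(225 + 169) = √394 ≈ 19.8494
comp_v u = 35 / √394 ≈ 1.763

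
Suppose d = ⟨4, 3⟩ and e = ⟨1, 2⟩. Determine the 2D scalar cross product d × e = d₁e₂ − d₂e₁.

4·2 - 3·1 = 8 - 3 = 5

5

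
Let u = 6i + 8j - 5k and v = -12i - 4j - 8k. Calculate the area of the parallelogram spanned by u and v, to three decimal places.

i: 8·(-8) - (-5)·(-4) = -64 - 20 = -84
j: (-5)·(-12) - 6·(-8) = 60 - (-48) = 108
k: 6·(-4) - 8·(-12) = -24 - (-96) = 72
u × v = (-84, 108, 72)
|u × v| = √((-84)² + 108² + 72²) = √23904 ≈ 154.6092

154.609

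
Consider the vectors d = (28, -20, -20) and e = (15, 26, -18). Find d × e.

(880, 204, 1028)

i: (-20)·(-18) - (-20)·26 = 360 - (-520) = 880
j: (-20)·15 - 28·(-18) = -300 - (-504) = 204
k: 28·26 - (-20)·15 = 728 - (-300) = 1028
d × e = (880, 204, 1028)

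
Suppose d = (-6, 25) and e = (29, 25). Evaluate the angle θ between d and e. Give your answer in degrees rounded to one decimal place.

62.7

d · e = (-6)·29 + 25·25 = -174 + 625 = 451
|d|² = 36 + 625 = 661,  |d| = √661 ≈ 25.709920
|e|² = 841 + 625 = 1466,  |e| = √1466 ≈ 38.288379
cos θ = 451 / (25.709920 · 38.288379) ≈ 0.45815
θ = arccos(0.45815) ≈ 62.7°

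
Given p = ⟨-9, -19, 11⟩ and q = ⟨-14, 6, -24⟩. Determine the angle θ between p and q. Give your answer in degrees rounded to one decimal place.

p · q = (-9)·(-14) + (-19)·6 + 11·(-24) = 126 - 114 - 264 = -252
|p|² = 81 + 361 + 121 = 563,  |p| = √563 ≈ 23.727621
|q|² = 196 + 36 + 576 = 808,  |q| = √808 ≈ 28.425341
cos θ = -252 / (23.727621 · 28.425341) ≈ -0.37363
θ = arccos(-0.37363) ≈ 111.9°

111.9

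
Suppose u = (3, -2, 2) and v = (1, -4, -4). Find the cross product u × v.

i: (-2)·(-4) - 2·(-4) = 8 - (-8) = 16
j: 2·1 - 3·(-4) = 2 - (-12) = 14
k: 3·(-4) - (-2)·1 = -12 - (-2) = -10
u × v = (16, 14, -10)

(16, 14, -10)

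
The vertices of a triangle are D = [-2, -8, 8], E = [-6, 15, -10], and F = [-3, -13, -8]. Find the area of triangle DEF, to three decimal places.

231.154

DE = (-4, 23, -18),  DF = (-1, -5, -16)
i: 23·(-16) - (-18)·(-5) = -368 - 90 = -458
j: (-18)·(-1) - (-4)·(-16) = 18 - 64 = -46
k: (-4)·(-5) - 23·(-1) = 20 - (-23) = 43
DE × DF = (-458, -46, 43)
|DE × DF| = √213729 ≈ 462.3083
area = ½ · 462.3083 ≈ 231.154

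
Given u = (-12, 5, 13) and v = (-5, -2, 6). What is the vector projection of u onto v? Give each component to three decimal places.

u · v = (-12)·(-5) + 5·(-2) + 13·6 = 60 - 10 + 78 = 128
|v|² = 25 + 4 + 36 = 65
proj_v u = (128/65) · (-5, -2, 6) ≈ (-9.846, -3.938, 11.815)

(-9.846, -3.938, 11.815)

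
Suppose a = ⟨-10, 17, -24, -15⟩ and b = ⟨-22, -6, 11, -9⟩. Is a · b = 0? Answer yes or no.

no

a · b = (-10)·(-22) + 17·(-6) + (-24)·11 + (-15)·(-9) = 220 - 102 - 264 + 135 = -11
Nonzero, so the vectors are not orthogonal.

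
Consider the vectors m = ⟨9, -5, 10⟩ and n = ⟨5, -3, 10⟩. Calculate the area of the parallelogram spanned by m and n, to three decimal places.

i: (-5)·10 - 10·(-3) = -50 - (-30) = -20
j: 10·5 - 9·10 = 50 - 90 = -40
k: 9·(-3) - (-5)·5 = -27 - (-25) = -2
m × n = (-20, -40, -2)
|m × n| = √((-20)² + (-40)² + (-2)²) = √2004 ≈ 44.7661

44.766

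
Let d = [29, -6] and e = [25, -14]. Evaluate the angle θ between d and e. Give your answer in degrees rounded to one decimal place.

d · e = 29·25 + (-6)·(-14) = 725 + 84 = 809
|d|² = 841 + 36 = 877,  |d| = √877 ≈ 29.614186
|e|² = 625 + 196 = 821,  |e| = √821 ≈ 28.653098
cos θ = 809 / (29.614186 · 28.653098) ≈ 0.95340
θ = arccos(0.95340) ≈ 17.6°

17.6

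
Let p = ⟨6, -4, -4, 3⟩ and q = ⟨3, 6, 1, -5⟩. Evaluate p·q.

p · q = 6·3 + (-4)·6 + (-4)·1 + 3·(-5) = 18 - 24 - 4 - 15 = -25

-25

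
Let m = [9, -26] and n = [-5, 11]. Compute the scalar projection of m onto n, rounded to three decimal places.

m · n = 9·(-5) + (-26)·11 = -45 - 286 = -331
|n| = √(25 + 121) = √146 ≈ 12.0830
comp_n m = -331 / √146 ≈ -27.394

-27.394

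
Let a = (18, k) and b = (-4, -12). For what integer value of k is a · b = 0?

a · b = 18·(-4) + k·(-12) = -72 - 12k
Set equal to 0: -12k = 72, so k = -6.

-6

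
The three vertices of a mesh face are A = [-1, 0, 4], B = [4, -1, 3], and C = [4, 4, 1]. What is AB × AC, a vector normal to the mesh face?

(7, 10, 25)

AB = (5, -1, -1)
AC = (5, 4, -3)
i: (-1)·(-3) - (-1)·4 = 3 - (-4) = 7
j: (-1)·5 - 5·(-3) = -5 - (-15) = 10
k: 5·4 - (-1)·5 = 20 - (-5) = 25
AB × AC = (7, 10, 25)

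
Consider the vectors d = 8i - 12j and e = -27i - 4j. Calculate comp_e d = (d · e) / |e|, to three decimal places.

d · e = 8·(-27) + (-12)·(-4) = -216 + 48 = -168
|e| = √(729 + 16) = √745 ≈ 27.2947
comp_e d = -168 / √745 ≈ -6.155

-6.155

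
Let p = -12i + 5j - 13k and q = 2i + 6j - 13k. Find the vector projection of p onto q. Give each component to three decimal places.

p · q = (-12)·2 + 5·6 + (-13)·(-13) = -24 + 30 + 169 = 175
|q|² = 4 + 36 + 169 = 209
proj_q p = (175/209) · (2, 6, -13) ≈ (1.675, 5.024, -10.885)

(1.675, 5.024, -10.885)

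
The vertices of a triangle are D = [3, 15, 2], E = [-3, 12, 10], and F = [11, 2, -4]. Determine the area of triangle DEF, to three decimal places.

DE = (-6, -3, 8),  DF = (8, -13, -6)
i: (-3)·(-6) - 8·(-13) = 18 - (-104) = 122
j: 8·8 - (-6)·(-6) = 64 - 36 = 28
k: (-6)·(-13) - (-3)·8 = 78 - (-24) = 102
DE × DF = (122, 28, 102)
|DE × DF| = √26072 ≈ 161.4683
area = ½ · 161.4683 ≈ 80.734

80.734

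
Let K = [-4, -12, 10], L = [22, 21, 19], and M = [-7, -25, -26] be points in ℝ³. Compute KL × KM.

KL = (26, 33, 9)
KM = (-3, -13, -36)
i: 33·(-36) - 9·(-13) = -1188 - (-117) = -1071
j: 9·(-3) - 26·(-36) = -27 - (-936) = 909
k: 26·(-13) - 33·(-3) = -338 - (-99) = -239
KL × KM = (-1071, 909, -239)

(-1071, 909, -239)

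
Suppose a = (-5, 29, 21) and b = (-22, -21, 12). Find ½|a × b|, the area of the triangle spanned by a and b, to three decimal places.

577.965

i: 29·12 - 21·(-21) = 348 - (-441) = 789
j: 21·(-22) - (-5)·12 = -462 - (-60) = -402
k: (-5)·(-21) - 29·(-22) = 105 - (-638) = 743
a × b = (789, -402, 743)
|a × b| = √(789² + (-402)² + 743²) = √1336174 ≈ 1155.9299
area = ½ · 1155.9299 ≈ 577.965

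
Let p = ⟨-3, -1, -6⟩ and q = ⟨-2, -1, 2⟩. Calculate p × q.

(-8, 18, 1)

i: (-1)·2 - (-6)·(-1) = -2 - 6 = -8
j: (-6)·(-2) - (-3)·2 = 12 - (-6) = 18
k: (-3)·(-1) - (-1)·(-2) = 3 - 2 = 1
p × q = (-8, 18, 1)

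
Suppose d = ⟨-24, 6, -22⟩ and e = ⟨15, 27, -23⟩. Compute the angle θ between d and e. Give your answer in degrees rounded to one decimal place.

d · e = (-24)·15 + 6·27 + (-22)·(-23) = -360 + 162 + 506 = 308
|d|² = 576 + 36 + 484 = 1096,  |d| = √1096 ≈ 33.105891
|e|² = 225 + 729 + 529 = 1483,  |e| = √1483 ≈ 38.509739
cos θ = 308 / (33.105891 · 38.509739) ≈ 0.24159
θ = arccos(0.24159) ≈ 76.0°

76.0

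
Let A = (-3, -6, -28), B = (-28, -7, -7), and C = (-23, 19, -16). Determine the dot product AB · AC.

727

AB = B − A = (-25, -1, 21)
AC = C − A = (-20, 25, 12)
AB · AC = (-25)·(-20) + (-1)·25 + 21·12 = 500 - 25 + 252 = 727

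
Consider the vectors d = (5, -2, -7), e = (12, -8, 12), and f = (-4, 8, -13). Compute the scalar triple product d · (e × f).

e × f:
i: (-8)·(-13) - 12·8 = 104 - 96 = 8
j: 12·(-4) - 12·(-13) = -48 - (-156) = 108
k: 12·8 - (-8)·(-4) = 96 - 32 = 64
e × f = (8, 108, 64)
d · (e × f) = 5·8 + (-2)·108 + (-7)·64 = 40 - 216 - 448 = -624

-624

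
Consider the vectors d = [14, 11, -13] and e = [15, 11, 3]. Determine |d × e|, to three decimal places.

i: 11·3 - (-13)·11 = 33 - (-143) = 176
j: (-13)·15 - 14·3 = -195 - 42 = -237
k: 14·11 - 11·15 = 154 - 165 = -11
d × e = (176, -237, -11)
|d × e| = √(176² + (-237)² + (-11)²) = √87266 ≈ 295.4082

295.408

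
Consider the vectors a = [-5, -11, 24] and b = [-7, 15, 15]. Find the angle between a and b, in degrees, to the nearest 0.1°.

a · b = (-5)·(-7) + (-11)·15 + 24·15 = 35 - 165 + 360 = 230
|a|² = 25 + 121 + 576 = 722,  |a| = √722 ≈ 26.870058
|b|² = 49 + 225 + 225 = 499,  |b| = √499 ≈ 22.338308
cos θ = 230 / (26.870058 · 22.338308) ≈ 0.38319
θ = arccos(0.38319) ≈ 67.5°

67.5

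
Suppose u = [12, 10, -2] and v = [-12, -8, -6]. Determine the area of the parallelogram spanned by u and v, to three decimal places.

i: 10·(-6) - (-2)·(-8) = -60 - 16 = -76
j: (-2)·(-12) - 12·(-6) = 24 - (-72) = 96
k: 12·(-8) - 10·(-12) = -96 - (-120) = 24
u × v = (-76, 96, 24)
|u × v| = √((-76)² + 96² + 24²) = √15568 ≈ 124.7718

124.772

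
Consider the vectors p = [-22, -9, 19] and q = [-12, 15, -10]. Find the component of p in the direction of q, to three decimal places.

-2.817

p · q = (-22)·(-12) + (-9)·15 + 19·(-10) = 264 - 135 - 190 = -61
|q| = √(144 + 225 + 100) = √469 ≈ 21.6564
comp_q p = -61 / √469 ≈ -2.817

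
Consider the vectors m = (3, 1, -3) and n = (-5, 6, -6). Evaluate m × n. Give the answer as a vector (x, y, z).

(12, 33, 23)

i: 1·(-6) - (-3)·6 = -6 - (-18) = 12
j: (-3)·(-5) - 3·(-6) = 15 - (-18) = 33
k: 3·6 - 1·(-5) = 18 - (-5) = 23
m × n = (12, 33, 23)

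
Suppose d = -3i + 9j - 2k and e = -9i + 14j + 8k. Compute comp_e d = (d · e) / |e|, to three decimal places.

d · e = (-3)·(-9) + 9·14 + (-2)·8 = 27 + 126 - 16 = 137
|e| = √(81 + 196 + 64) = √341 ≈ 18.4662
comp_e d = 137 / √341 ≈ 7.419

7.419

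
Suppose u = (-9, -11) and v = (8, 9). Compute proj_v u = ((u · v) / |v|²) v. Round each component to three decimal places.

(-9.434, -10.614)

u · v = (-9)·8 + (-11)·9 = -72 - 99 = -171
|v|² = 64 + 81 = 145
proj_v u = (-171/145) · (8, 9) ≈ (-9.434, -10.614)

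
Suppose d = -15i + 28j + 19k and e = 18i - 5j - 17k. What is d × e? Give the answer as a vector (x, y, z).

(-381, 87, -429)

i: 28·(-17) - 19·(-5) = -476 - (-95) = -381
j: 19·18 - (-15)·(-17) = 342 - 255 = 87
k: (-15)·(-5) - 28·18 = 75 - 504 = -429
d × e = (-381, 87, -429)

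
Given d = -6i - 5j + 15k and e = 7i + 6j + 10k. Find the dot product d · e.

78

d · e = (-6)·7 + (-5)·6 + 15·10 = -42 - 30 + 150 = 78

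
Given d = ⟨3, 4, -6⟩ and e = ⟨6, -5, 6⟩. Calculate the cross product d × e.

i: 4·6 - (-6)·(-5) = 24 - 30 = -6
j: (-6)·6 - 3·6 = -36 - 18 = -54
k: 3·(-5) - 4·6 = -15 - 24 = -39
d × e = (-6, -54, -39)

(-6, -54, -39)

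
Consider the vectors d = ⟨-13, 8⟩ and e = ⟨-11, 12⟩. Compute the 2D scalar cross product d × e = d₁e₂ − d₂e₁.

(-13)·12 - 8·(-11) = -156 - (-88) = -68

-68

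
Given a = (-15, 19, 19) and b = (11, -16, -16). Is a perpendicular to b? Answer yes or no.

no

a · b = (-15)·11 + 19·(-16) + 19·(-16) = -165 - 304 - 304 = -773
Nonzero, so the vectors are not orthogonal.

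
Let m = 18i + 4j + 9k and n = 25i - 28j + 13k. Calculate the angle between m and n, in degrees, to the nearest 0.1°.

56.1

m · n = 18·25 + 4·(-28) + 9·13 = 450 - 112 + 117 = 455
|m|² = 324 + 16 + 81 = 421,  |m| = √421 ≈ 20.518285
|n|² = 625 + 784 + 169 = 1578,  |n| = √1578 ≈ 39.724048
cos θ = 455 / (20.518285 · 39.724048) ≈ 0.55823
θ = arccos(0.55823) ≈ 56.1°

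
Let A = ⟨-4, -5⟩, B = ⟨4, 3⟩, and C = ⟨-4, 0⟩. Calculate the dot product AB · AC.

AB = B − A = (8, 8)
AC = C − A = (0, 5)
AB · AC = 8·0 + 8·5 = 0 + 40 = 40

40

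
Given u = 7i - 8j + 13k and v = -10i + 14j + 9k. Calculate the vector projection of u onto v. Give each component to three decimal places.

(1.724, -2.414, -1.552)

u · v = 7·(-10) + (-8)·14 + 13·9 = -70 - 112 + 117 = -65
|v|² = 100 + 196 + 81 = 377
proj_v u = (-65/377) · (-10, 14, 9) ≈ (1.724, -2.414, -1.552)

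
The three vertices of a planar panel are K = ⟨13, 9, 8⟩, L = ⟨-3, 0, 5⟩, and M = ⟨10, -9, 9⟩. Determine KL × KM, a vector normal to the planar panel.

(-63, 25, 261)

KL = (-16, -9, -3)
KM = (-3, -18, 1)
i: (-9)·1 - (-3)·(-18) = -9 - 54 = -63
j: (-3)·(-3) - (-16)·1 = 9 - (-16) = 25
k: (-16)·(-18) - (-9)·(-3) = 288 - 27 = 261
KL × KM = (-63, 25, 261)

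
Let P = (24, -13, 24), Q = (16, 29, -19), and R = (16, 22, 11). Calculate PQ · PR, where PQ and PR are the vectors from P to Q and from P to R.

2093

PQ = Q − P = (-8, 42, -43)
PR = R − P = (-8, 35, -13)
PQ · PR = (-8)·(-8) + 42·35 + (-43)·(-13) = 64 + 1470 + 559 = 2093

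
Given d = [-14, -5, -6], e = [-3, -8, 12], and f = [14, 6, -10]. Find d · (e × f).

-1366

e × f:
i: (-8)·(-10) - 12·6 = 80 - 72 = 8
j: 12·14 - (-3)·(-10) = 168 - 30 = 138
k: (-3)·6 - (-8)·14 = -18 - (-112) = 94
e × f = (8, 138, 94)
d · (e × f) = (-14)·8 + (-5)·138 + (-6)·94 = -112 - 690 - 564 = -1366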